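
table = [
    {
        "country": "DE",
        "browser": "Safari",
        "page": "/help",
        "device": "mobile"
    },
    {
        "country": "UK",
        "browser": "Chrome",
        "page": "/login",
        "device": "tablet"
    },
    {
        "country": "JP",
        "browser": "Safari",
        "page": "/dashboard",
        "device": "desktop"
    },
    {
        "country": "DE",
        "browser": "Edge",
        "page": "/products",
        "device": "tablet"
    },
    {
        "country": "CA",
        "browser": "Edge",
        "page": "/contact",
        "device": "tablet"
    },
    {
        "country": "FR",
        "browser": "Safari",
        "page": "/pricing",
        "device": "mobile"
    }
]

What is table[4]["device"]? "tablet"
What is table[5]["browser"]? "Safari"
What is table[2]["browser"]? "Safari"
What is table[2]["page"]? "/dashboard"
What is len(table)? 6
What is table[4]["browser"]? "Edge"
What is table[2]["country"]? "JP"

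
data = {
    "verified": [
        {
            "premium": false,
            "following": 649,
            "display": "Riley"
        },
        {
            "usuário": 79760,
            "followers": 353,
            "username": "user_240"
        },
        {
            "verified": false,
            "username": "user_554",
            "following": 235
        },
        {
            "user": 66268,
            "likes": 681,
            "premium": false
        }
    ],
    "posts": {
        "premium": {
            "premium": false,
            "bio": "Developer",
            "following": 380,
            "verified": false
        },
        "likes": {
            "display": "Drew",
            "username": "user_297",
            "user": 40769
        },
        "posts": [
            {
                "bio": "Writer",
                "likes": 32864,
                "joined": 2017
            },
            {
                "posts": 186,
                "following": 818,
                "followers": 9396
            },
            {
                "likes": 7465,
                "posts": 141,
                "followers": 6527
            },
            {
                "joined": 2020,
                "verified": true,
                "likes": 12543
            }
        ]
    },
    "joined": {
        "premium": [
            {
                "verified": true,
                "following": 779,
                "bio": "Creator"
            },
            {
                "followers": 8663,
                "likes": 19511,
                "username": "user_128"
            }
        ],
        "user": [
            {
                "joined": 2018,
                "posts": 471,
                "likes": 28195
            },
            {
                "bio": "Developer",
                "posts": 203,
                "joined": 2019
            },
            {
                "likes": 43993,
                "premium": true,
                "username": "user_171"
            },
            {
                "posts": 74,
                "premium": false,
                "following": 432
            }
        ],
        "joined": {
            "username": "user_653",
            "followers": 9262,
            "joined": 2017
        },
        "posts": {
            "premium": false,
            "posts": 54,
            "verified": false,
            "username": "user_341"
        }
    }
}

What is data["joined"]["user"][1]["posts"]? 203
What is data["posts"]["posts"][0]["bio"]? "Writer"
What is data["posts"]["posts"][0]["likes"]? 32864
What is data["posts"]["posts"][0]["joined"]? 2017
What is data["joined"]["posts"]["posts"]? 54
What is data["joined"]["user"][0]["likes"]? 28195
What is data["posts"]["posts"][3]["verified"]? True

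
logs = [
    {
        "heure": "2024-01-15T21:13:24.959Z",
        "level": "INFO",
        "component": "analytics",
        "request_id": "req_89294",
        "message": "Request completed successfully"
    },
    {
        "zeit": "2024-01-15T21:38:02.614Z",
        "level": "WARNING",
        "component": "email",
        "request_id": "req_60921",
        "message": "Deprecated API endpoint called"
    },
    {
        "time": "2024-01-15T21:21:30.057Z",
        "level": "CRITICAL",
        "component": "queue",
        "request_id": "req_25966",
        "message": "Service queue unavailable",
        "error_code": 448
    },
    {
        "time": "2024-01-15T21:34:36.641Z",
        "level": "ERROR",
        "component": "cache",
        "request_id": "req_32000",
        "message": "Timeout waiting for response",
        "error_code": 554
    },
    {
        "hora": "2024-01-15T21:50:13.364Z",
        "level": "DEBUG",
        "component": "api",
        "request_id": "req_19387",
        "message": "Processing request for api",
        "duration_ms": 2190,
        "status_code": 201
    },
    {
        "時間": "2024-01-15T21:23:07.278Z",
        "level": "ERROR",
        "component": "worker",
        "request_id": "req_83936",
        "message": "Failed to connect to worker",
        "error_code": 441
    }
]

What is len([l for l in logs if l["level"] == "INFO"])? 1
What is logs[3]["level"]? "ERROR"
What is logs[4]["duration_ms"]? 2190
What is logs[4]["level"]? "DEBUG"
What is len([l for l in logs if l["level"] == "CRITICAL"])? 1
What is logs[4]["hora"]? "2024-01-15T21:50:13.364Z"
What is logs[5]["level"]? "ERROR"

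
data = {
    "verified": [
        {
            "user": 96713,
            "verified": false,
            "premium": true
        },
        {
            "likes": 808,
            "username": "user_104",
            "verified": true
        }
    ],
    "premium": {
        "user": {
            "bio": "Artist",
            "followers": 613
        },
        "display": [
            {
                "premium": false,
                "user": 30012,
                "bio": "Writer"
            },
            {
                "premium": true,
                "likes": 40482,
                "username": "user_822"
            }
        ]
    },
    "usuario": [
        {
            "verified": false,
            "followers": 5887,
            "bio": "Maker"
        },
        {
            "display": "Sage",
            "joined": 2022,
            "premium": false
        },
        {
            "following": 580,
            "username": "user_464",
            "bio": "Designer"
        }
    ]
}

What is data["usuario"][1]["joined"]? 2022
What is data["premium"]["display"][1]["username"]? "user_822"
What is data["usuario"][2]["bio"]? "Designer"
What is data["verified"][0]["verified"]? False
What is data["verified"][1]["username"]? "user_104"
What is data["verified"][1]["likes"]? 808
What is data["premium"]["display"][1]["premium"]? True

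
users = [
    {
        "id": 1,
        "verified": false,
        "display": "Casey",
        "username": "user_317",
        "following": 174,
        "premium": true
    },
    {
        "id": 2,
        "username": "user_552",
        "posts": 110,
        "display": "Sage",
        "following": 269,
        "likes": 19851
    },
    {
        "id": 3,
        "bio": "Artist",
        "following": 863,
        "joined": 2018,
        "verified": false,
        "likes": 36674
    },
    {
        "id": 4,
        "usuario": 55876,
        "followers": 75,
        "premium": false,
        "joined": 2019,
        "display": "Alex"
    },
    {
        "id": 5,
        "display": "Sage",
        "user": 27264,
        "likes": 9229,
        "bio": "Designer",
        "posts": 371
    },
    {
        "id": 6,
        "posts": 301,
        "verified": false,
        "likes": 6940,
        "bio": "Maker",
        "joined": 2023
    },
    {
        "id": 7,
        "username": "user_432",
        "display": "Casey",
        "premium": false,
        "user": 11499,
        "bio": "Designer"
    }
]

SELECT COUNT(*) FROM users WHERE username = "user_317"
1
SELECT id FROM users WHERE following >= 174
[1, 2, 3]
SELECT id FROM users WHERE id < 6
[1, 2, 3, 4, 5]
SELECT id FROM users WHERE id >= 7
[7]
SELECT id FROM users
[1, 2, 3, 4, 5, 6, 7]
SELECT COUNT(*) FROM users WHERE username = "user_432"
1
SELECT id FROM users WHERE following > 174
[2, 3]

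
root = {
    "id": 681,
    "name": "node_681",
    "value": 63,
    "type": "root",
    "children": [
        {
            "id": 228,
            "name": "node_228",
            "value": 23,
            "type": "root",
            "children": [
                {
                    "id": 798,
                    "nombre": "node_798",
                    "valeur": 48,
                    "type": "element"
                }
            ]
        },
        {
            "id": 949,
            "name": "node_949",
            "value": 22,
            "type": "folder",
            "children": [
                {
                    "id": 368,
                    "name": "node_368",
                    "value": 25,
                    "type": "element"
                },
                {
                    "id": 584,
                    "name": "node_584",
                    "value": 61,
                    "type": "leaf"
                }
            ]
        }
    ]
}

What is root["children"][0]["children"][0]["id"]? 798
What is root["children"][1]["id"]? 949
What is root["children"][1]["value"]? 22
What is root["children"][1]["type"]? "folder"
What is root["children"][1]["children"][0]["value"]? 25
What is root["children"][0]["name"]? "node_228"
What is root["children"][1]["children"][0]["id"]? 368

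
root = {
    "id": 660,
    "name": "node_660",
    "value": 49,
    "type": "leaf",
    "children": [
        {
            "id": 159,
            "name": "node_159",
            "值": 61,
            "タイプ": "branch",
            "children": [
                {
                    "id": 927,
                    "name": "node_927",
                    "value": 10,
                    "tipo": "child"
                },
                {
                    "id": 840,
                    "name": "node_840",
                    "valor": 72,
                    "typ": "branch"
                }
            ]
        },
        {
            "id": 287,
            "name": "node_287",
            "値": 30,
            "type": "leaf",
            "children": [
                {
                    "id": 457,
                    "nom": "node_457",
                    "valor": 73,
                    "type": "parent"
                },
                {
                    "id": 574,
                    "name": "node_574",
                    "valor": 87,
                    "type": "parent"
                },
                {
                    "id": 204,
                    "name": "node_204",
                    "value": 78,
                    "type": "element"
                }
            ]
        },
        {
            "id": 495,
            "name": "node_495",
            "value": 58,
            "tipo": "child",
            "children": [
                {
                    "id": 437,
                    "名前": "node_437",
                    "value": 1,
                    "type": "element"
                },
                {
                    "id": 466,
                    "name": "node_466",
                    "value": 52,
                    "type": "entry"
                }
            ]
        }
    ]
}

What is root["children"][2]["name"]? "node_495"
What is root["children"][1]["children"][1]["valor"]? 87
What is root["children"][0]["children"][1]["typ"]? "branch"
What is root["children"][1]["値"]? 30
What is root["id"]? 660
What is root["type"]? "leaf"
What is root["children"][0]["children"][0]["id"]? 927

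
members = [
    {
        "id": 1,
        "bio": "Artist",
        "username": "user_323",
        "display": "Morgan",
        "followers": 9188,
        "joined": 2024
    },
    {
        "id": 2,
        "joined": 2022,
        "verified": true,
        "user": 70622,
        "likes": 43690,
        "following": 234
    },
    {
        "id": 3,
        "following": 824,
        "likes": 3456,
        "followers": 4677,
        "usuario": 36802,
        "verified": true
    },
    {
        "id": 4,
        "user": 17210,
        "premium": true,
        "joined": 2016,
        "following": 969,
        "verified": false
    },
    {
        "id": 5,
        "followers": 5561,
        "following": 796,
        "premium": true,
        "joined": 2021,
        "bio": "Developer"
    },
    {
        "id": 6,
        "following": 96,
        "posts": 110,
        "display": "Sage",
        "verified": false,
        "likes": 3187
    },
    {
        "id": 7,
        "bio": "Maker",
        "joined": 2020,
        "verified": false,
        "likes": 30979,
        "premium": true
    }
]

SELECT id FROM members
[1, 2, 3, 4, 5, 6, 7]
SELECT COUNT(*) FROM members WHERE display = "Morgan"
1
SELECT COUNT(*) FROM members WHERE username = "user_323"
1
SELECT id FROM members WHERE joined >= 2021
[1, 2, 5]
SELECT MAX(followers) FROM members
9188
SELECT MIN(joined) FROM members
2016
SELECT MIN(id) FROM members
1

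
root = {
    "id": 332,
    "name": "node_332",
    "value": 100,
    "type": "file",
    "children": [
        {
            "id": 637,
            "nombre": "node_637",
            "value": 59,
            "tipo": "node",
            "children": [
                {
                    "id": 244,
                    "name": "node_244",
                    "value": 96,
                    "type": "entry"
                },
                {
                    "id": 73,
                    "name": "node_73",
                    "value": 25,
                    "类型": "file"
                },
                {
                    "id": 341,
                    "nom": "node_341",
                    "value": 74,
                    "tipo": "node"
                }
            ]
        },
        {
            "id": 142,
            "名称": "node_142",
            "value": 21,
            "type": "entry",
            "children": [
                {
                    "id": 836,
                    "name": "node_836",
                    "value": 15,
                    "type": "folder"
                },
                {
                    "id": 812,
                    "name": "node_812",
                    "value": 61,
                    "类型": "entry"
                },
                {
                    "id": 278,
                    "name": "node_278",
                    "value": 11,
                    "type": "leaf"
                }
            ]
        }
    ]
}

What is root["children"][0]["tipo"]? "node"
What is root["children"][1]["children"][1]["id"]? 812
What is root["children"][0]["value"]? 59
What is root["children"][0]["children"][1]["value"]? 25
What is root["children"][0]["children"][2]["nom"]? "node_341"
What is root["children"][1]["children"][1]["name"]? "node_812"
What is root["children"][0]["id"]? 637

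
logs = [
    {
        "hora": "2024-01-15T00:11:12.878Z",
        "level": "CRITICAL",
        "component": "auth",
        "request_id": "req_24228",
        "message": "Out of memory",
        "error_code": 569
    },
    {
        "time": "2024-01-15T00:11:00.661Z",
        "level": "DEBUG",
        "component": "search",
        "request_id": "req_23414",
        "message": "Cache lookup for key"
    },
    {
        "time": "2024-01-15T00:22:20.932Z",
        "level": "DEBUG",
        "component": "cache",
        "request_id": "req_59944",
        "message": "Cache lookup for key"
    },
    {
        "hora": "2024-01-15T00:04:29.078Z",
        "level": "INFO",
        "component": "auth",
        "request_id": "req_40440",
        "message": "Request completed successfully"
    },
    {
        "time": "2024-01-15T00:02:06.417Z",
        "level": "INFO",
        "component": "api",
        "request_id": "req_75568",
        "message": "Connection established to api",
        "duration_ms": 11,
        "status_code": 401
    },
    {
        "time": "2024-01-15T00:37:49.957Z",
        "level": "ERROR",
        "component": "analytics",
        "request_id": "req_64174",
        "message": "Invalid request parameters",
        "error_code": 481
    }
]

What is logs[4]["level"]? "INFO"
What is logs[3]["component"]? "auth"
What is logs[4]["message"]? "Connection established to api"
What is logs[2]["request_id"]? "req_59944"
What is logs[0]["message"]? "Out of memory"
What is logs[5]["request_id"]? "req_64174"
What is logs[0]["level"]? "CRITICAL"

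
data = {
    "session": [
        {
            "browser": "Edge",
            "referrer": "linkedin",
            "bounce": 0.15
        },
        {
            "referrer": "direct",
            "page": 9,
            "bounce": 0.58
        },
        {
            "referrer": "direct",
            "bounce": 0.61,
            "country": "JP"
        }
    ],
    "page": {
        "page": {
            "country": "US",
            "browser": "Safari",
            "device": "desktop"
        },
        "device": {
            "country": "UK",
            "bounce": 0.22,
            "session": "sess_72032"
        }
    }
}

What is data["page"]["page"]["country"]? "US"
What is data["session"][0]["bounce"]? 0.15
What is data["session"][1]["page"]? 9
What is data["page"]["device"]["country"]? "UK"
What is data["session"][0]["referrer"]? "linkedin"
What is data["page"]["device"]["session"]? "sess_72032"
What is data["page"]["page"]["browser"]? "Safari"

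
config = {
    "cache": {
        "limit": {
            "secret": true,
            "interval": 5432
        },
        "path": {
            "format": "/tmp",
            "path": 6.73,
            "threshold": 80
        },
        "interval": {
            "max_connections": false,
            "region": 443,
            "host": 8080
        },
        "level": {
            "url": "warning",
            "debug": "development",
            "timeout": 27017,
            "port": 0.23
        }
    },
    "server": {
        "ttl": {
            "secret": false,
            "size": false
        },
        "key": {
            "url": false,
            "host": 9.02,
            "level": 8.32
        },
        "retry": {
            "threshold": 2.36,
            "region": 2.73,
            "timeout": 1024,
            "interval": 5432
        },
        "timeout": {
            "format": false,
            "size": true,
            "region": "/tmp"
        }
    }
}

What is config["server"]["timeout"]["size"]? True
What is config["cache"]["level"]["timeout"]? 27017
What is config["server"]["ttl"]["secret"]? False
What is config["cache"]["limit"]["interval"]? 5432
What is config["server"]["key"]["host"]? 9.02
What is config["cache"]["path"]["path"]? 6.73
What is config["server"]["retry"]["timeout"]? 1024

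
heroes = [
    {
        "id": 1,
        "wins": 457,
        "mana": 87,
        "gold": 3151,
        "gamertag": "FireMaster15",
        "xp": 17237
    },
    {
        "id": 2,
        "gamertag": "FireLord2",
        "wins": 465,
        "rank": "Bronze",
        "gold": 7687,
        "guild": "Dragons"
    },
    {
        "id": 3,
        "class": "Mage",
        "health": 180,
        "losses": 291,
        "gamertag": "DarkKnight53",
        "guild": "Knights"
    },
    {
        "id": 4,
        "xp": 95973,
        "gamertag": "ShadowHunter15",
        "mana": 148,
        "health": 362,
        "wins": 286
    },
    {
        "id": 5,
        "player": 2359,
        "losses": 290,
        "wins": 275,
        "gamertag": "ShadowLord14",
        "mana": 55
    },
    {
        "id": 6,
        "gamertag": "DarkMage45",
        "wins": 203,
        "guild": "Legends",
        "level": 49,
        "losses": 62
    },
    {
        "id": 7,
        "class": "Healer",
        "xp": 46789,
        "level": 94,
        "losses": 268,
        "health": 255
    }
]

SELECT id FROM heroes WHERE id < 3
[1, 2]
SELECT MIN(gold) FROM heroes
3151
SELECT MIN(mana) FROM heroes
55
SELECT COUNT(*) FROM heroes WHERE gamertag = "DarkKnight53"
1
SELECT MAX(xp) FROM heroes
95973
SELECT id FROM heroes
[1, 2, 3, 4, 5, 6, 7]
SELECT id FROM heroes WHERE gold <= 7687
[1, 2]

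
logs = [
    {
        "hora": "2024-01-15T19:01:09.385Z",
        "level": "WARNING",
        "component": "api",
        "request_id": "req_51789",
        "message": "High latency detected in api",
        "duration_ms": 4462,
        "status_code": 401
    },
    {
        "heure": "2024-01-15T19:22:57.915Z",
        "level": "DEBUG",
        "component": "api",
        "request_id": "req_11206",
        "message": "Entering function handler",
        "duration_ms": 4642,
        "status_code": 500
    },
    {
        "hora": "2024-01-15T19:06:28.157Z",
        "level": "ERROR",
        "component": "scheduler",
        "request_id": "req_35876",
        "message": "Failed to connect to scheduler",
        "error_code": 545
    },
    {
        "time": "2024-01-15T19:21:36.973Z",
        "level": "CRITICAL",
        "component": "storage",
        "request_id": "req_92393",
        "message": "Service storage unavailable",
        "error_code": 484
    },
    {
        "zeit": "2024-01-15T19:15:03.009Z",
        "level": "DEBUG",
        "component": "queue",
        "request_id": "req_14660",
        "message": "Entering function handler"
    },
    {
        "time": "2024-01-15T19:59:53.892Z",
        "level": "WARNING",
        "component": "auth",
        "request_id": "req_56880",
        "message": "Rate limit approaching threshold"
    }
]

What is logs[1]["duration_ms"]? 4642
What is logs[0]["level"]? "WARNING"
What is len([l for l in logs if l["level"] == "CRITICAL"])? 1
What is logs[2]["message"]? "Failed to connect to scheduler"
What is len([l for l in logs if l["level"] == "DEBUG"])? 2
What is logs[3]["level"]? "CRITICAL"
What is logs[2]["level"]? "ERROR"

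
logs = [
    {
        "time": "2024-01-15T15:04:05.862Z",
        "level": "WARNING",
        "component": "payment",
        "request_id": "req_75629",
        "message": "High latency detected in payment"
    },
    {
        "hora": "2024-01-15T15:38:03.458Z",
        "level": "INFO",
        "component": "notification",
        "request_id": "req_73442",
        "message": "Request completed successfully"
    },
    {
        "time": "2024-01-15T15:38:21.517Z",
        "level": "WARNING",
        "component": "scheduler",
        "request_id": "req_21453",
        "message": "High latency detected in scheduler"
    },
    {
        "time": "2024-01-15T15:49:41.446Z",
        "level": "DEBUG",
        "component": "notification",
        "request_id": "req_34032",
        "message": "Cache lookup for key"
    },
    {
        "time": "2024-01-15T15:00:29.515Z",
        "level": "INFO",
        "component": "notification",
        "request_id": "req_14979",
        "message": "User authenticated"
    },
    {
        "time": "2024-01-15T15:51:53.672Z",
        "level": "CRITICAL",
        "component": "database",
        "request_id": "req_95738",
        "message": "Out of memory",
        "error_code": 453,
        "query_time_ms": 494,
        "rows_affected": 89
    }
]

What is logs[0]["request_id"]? "req_75629"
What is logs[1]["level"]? "INFO"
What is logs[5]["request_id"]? "req_95738"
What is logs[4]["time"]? "2024-01-15T15:00:29.515Z"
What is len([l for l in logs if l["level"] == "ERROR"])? 0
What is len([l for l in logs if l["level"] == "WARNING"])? 2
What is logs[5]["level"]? "CRITICAL"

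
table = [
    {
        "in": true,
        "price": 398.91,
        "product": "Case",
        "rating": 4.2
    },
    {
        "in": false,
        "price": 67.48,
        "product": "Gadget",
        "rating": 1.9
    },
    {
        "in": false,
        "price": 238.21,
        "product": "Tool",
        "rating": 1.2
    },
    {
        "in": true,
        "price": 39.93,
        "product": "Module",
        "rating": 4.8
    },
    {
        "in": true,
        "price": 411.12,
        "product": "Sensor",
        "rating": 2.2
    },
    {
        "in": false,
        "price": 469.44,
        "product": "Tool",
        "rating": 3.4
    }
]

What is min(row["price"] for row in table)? 39.93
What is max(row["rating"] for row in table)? 4.8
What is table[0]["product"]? "Case"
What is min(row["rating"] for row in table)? 1.2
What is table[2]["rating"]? 1.2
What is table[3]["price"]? 39.93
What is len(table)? 6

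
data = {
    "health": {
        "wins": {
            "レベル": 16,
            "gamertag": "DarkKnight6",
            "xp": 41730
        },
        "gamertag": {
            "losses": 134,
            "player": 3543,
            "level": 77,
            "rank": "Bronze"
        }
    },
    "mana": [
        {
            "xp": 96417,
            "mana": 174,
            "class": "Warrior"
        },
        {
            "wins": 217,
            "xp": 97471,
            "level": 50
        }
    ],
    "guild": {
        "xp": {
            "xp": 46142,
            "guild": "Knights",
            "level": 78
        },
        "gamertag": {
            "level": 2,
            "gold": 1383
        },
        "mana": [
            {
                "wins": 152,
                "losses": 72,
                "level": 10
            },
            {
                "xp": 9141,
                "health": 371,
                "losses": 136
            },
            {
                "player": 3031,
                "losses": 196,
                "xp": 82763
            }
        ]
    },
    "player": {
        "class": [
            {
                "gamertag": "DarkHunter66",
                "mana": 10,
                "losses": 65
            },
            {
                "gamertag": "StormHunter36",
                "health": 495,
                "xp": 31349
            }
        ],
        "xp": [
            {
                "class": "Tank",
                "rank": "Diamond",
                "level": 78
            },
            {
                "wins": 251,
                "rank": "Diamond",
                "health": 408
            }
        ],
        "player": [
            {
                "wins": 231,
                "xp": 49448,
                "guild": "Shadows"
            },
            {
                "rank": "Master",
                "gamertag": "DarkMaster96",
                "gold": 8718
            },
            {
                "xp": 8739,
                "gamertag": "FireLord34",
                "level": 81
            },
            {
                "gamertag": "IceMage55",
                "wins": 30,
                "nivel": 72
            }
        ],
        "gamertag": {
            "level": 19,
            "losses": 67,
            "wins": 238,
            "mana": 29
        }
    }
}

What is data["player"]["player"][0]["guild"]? "Shadows"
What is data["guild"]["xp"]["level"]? 78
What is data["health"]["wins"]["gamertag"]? "DarkKnight6"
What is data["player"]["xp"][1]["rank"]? "Diamond"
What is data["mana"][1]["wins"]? 217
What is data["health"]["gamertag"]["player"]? 3543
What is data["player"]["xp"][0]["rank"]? "Diamond"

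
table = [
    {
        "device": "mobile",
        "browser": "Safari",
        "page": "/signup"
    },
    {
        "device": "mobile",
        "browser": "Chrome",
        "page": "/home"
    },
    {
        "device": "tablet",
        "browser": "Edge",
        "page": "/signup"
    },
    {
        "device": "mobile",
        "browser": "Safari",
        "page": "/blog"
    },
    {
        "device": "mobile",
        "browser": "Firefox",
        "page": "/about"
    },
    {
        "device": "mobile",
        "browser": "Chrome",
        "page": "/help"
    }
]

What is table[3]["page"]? "/blog"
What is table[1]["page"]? "/home"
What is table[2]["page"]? "/signup"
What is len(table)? 6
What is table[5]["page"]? "/help"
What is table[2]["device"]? "tablet"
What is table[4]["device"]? "mobile"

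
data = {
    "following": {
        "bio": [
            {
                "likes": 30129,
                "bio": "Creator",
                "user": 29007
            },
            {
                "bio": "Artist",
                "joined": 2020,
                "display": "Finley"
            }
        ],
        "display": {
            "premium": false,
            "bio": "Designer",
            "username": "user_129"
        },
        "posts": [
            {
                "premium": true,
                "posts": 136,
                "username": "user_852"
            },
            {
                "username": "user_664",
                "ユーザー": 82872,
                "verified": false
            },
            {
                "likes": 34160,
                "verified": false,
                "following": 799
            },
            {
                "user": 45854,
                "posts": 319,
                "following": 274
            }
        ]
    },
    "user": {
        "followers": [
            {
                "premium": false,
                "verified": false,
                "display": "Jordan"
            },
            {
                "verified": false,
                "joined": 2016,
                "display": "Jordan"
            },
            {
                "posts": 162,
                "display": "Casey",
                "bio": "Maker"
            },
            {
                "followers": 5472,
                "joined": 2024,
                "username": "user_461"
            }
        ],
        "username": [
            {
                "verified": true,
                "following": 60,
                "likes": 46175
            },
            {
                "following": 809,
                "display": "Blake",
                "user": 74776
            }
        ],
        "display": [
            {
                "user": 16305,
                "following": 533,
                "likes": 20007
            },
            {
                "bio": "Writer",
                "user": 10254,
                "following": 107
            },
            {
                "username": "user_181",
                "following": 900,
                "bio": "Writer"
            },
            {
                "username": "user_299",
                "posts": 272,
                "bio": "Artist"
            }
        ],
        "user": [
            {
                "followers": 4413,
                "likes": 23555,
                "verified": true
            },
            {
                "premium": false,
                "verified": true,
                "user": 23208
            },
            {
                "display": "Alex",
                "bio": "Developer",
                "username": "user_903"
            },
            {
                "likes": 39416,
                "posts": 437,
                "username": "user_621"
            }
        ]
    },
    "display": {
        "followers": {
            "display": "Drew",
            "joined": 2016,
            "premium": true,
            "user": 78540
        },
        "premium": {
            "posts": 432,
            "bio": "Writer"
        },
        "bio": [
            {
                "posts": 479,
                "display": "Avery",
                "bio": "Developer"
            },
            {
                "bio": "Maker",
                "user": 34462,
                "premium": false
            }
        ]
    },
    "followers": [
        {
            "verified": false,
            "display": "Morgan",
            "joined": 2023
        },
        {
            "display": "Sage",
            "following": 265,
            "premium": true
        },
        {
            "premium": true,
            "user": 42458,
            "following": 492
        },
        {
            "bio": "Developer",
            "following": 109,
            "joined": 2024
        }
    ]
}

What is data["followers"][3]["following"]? 109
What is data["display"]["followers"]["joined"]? 2016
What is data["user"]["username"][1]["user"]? 74776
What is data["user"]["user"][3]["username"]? "user_621"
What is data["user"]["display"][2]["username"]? "user_181"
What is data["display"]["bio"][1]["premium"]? False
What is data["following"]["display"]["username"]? "user_129"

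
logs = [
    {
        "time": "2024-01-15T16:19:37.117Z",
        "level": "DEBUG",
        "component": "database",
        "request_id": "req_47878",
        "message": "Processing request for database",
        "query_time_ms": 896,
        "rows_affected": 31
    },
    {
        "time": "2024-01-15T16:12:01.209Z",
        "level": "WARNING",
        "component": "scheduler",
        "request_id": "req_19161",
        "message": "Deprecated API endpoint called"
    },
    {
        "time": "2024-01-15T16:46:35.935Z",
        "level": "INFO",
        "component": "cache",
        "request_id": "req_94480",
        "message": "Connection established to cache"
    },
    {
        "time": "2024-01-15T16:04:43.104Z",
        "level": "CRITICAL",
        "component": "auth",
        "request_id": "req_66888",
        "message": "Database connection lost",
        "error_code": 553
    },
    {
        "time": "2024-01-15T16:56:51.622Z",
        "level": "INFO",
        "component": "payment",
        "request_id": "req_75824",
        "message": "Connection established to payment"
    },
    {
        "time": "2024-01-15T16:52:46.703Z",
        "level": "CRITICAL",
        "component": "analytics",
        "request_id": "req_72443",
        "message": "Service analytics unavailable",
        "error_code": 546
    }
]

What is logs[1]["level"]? "WARNING"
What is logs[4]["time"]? "2024-01-15T16:56:51.622Z"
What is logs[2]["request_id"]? "req_94480"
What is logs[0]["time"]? "2024-01-15T16:19:37.117Z"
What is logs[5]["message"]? "Service analytics unavailable"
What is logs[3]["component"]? "auth"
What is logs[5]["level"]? "CRITICAL"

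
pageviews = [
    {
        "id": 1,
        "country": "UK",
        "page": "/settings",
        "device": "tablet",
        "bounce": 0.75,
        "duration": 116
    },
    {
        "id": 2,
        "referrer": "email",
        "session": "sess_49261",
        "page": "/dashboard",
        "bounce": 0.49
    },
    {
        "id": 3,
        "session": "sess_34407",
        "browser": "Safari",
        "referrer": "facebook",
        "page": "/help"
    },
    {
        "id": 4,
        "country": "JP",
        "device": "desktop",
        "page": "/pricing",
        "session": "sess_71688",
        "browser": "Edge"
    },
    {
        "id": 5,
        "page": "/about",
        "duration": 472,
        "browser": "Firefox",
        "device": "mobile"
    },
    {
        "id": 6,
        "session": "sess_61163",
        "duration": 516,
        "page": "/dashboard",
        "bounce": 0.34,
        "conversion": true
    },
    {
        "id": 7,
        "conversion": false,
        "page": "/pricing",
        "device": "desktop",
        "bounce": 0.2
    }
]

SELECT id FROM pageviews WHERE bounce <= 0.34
[6, 7]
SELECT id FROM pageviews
[1, 2, 3, 4, 5, 6, 7]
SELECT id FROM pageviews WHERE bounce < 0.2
[]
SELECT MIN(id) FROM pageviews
1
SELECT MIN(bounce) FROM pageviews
0.2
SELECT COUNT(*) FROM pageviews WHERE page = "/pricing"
2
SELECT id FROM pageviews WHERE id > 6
[7]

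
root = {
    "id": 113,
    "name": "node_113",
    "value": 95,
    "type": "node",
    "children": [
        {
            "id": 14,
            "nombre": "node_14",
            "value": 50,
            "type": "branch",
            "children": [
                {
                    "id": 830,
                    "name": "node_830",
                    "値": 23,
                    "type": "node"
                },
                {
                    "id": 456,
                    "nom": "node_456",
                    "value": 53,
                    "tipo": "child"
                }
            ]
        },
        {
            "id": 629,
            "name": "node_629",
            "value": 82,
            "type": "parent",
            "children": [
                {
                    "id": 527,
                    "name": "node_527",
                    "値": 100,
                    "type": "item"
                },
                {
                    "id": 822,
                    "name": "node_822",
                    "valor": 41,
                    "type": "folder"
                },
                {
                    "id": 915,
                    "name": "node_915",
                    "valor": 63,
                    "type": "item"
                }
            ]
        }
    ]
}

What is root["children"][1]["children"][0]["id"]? 527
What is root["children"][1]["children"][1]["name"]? "node_822"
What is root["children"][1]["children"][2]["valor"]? 63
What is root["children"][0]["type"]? "branch"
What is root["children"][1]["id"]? 629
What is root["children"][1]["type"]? "parent"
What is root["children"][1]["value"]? 82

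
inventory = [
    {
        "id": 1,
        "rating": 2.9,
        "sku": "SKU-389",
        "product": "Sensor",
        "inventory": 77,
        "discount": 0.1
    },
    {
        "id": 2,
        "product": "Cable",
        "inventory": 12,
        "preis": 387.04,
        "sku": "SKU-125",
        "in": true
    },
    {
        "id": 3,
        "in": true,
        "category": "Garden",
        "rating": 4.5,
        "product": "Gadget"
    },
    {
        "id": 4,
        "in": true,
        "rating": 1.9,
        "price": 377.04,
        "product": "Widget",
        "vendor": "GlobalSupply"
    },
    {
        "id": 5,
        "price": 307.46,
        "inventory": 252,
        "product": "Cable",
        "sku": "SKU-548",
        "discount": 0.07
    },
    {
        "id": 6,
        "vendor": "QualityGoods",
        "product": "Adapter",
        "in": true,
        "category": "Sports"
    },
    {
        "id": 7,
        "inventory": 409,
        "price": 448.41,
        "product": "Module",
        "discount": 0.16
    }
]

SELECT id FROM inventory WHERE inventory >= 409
[7]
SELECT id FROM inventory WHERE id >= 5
[5, 6, 7]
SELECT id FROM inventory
[1, 2, 3, 4, 5, 6, 7]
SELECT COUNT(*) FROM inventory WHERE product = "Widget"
1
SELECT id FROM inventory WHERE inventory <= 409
[1, 2, 5, 7]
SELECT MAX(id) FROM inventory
7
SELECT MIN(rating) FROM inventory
1.9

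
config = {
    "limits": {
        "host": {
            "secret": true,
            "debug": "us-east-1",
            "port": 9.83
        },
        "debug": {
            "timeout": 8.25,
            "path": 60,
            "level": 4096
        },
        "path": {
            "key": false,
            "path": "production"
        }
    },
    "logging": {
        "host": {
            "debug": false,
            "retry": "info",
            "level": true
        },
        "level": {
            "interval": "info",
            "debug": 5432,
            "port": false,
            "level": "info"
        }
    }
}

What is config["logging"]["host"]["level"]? True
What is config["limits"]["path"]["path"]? "production"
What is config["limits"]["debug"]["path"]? 60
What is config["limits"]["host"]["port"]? 9.83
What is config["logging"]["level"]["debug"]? 5432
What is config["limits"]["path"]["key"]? False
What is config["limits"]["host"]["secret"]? True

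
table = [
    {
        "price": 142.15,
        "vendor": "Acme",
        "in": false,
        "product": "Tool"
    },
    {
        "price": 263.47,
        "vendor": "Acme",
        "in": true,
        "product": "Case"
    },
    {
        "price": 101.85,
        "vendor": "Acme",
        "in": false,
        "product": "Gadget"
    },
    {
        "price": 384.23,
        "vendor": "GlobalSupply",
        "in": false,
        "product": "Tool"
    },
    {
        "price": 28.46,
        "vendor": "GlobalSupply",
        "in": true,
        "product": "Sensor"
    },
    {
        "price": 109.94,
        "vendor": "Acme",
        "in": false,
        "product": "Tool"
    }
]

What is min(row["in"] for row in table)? False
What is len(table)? 6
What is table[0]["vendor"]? "Acme"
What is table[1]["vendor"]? "Acme"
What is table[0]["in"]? False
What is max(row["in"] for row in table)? True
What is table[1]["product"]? "Case"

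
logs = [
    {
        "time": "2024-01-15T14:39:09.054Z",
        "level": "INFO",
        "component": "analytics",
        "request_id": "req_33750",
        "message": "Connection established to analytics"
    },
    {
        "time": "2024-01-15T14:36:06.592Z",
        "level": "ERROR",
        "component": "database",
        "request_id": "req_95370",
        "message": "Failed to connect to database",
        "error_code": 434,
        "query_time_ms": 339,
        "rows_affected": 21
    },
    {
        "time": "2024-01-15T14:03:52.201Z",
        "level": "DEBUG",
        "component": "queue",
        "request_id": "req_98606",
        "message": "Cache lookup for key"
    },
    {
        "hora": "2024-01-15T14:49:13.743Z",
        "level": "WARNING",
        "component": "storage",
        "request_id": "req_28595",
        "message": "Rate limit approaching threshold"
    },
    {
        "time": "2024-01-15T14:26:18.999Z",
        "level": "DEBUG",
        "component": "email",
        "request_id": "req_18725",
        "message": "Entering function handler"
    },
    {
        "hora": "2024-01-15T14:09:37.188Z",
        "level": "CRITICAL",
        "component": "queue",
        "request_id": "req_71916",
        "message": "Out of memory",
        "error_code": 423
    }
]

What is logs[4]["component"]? "email"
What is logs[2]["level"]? "DEBUG"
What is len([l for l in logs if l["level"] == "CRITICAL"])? 1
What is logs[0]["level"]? "INFO"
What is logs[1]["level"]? "ERROR"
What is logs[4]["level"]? "DEBUG"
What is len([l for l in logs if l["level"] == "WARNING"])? 1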